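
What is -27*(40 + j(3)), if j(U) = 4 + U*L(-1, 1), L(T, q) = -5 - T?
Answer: -864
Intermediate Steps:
j(U) = 4 - 4*U (j(U) = 4 + U*(-5 - 1*(-1)) = 4 + U*(-5 + 1) = 4 + U*(-4) = 4 - 4*U)
-27*(40 + j(3)) = -27*(40 + (4 - 4*3)) = -27*(40 + (4 - 12)) = -27*(40 - 8) = -27*32 = -864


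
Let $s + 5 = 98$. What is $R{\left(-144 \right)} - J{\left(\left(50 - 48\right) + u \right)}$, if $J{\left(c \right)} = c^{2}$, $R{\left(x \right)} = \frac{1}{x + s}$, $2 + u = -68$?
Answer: $- \frac{235825}{51} \approx -4624.0$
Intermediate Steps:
$s = 93$ ($s = -5 + 98 = 93$)
$u = -70$ ($u = -2 - 68 = -70$)
$R{\left(x \right)} = \frac{1}{93 + x}$ ($R{\left(x \right)} = \frac{1}{x + 93} = \frac{1}{93 + x}$)
$R{\left(-144 \right)} - J{\left(\left(50 - 48\right) + u \right)} = \frac{1}{93 - 144} - \left(\left(50 - 48\right) - 70\right)^{2} = \frac{1}{-51} - \left(2 - 70\right)^{2} = - \frac{1}{51} - \left(-68\right)^{2} = - \frac{1}{51} - 4624 = - \frac{235825}{51}$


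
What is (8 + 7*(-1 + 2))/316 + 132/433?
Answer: 48207/136828 ≈ 0.35232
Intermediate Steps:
(8 + 7*(-1 + 2))/316 + 132/433 = (8 + 7*1)*(1/316) + 132*(1/433) = (8 + 7)*(1/316) + 132/433 = 15*(1/316) + 132/433 = 15/316 + 132/433 = 48207/136828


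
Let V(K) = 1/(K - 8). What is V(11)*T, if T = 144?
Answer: 48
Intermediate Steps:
V(K) = 1/(-8 + K)
V(11)*T = 144/(-8 + 11) = 144/3 = (⅓)*144 = 48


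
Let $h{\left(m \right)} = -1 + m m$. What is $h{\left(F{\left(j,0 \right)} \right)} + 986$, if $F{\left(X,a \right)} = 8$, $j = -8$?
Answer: $1049$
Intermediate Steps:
$h{\left(m \right)} = -1 + m^{2}$
$h{\left(F{\left(j,0 \right)} \right)} + 986 = \left(-1 + 8^{2}\right) + 986 = \left(-1 + 64\right) + 986 = 63 + 986 = 1049$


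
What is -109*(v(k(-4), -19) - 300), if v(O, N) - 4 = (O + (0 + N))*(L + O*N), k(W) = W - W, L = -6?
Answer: 19838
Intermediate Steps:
k(W) = 0
v(O, N) = 4 + (-6 + N*O)*(N + O) (v(O, N) = 4 + (O + (0 + N))*(-6 + O*N) = 4 + (O + N)*(-6 + N*O) = 4 + (N + O)*(-6 + N*O) = 4 + (-6 + N*O)*(N + O))
-109*(v(k(-4), -19) - 300) = -109*((4 - 6*(-19) - 6*0 - 19*0**2 + 0*(-19)**2) - 300) = -109*((4 + 114 + 0 - 19*0 + 0*361) - 300) = -109*((4 + 114 + 0 + 0 + 0) - 300) = -109*(118 - 300) = -109*(-182) = 19838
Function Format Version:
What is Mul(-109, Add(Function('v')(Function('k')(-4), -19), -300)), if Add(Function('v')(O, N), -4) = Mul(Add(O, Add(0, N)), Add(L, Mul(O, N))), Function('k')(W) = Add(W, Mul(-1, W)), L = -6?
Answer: 19838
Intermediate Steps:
Function('k')(W) = 0
Function('v')(O, N) = Add(4, Mul(Add(-6, Mul(N, O)), Add(N, O))) (Function('v')(O, N) = Add(4, Mul(Add(O, Add(0, N)), Add(-6, Mul(O, N)))) = Add(4, Mul(Add(O, N), Add(-6, Mul(N, O)))) = Add(4, Mul(Add(N, O), Add(-6, Mul(N, O)))) = Add(4, Mul(Add(-6, Mul(N, O)), Add(N, O))))
Mul(-109, Add(Function('v')(Function('k')(-4), -19), -300)) = Mul(-109, Add(Add(4, Mul(-6, -19), Mul(-6, 0), Mul(-19, Pow(0, 2)), Mul(0, Pow(-19, 2))), -300)) = Mul(-109, Add(Add(4, 114, 0, Mul(-19, 0), Mul(0, 361)), -300)) = Mul(-109, Add(Add(4, 114, 0, 0, 0), -300)) = Mul(-109, Add(118, -300)) = Mul(-109, -182) = 19838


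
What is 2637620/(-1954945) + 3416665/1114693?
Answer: 747851121553/435832701377 ≈ 1.7159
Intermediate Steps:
2637620/(-1954945) + 3416665/1114693 = 2637620*(-1/1954945) + 3416665*(1/1114693) = -527524/390989 + 3416665/1114693 = 747851121553/435832701377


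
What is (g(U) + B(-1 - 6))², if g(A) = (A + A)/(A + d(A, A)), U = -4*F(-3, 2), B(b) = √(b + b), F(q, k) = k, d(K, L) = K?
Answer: (1 + I*√14)² ≈ -13.0 + 7.4833*I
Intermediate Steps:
B(b) = √2*√b (B(b) = √(2*b) = √2*√b)
U = -8 (U = -4*2 = -8)
g(A) = 1 (g(A) = (A + A)/(A + A) = (2*A)/((2*A)) = (2*A)*(1/(2*A)) = 1)
(g(U) + B(-1 - 6))² = (1 + √2*√(-1 - 6))² = (1 + √2*√(-7))² = (1 + √2*(I*√7))² = (1 + I*√14)²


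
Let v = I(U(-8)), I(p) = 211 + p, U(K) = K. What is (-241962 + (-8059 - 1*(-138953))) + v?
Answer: -110865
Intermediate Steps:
v = 203 (v = 211 - 8 = 203)
(-241962 + (-8059 - 1*(-138953))) + v = (-241962 + (-8059 - 1*(-138953))) + 203 = (-241962 + (-8059 + 138953)) + 203 = (-241962 + 130894) + 203 = -111068 + 203 = -110865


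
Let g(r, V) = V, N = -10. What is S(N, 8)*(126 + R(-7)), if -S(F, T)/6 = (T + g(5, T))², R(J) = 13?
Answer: -213504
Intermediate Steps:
S(F, T) = -24*T² (S(F, T) = -6*(T + T)² = -6*4*T² = -24*T²)
S(N, 8)*(126 + R(-7)) = (-24*8²)*(126 + 13) = -24*64*139 = -1536*139 = -213504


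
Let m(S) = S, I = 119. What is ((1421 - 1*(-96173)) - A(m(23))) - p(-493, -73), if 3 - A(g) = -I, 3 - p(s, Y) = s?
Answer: 96976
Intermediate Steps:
p(s, Y) = 3 - s
A(g) = 122 (A(g) = 3 - (-1)*119 = 3 - 1*(-119) = 3 + 119 = 122)
((1421 - 1*(-96173)) - A(m(23))) - p(-493, -73) = ((1421 - 1*(-96173)) - 1*122) - (3 - 1*(-493)) = ((1421 + 96173) - 122) - (3 + 493) = (97594 - 122) - 1*496 = 97472 - 496 = 96976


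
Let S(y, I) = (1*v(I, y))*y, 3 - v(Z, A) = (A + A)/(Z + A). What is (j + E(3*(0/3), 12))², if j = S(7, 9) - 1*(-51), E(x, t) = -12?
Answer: 185761/64 ≈ 2902.5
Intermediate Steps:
v(Z, A) = 3 - 2*A/(A + Z) (v(Z, A) = 3 - (A + A)/(Z + A) = 3 - 2*A/(A + Z))
S(y, I) = y*(y + 3*I)/(I + y) (S(y, I) = (1*((y + 3*I)/(y + I)))*y = (1*((y + 3*I)/(I + y)))*y = ((y + 3*I)/(I + y))*y = y*(y + 3*I)/(I + y))
j = 527/8 (j = 7*(7 + 3*9)/(9 + 7) - 1*(-51) = 7*(7 + 27)/16 + 51 = 7*(1/16)*34 + 51 = 119/8 + 51 = 527/8 ≈ 65.875)
(j + E(3*(0/3), 12))² = (527/8 - 12)² = (431/8)² = 185761/64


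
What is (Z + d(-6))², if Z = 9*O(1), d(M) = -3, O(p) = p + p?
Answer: 225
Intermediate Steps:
O(p) = 2*p
Z = 18 (Z = 9*(2*1) = 9*2 = 18)
(Z + d(-6))² = (18 - 3)² = 15² = 225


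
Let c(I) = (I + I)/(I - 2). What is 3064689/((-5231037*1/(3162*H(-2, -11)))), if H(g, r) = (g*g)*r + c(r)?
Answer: 1776600213300/22667827 ≈ 78375.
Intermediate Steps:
c(I) = 2*I/(-2 + I) (c(I) = (2*I)/(-2 + I) = 2*I/(-2 + I))
H(g, r) = r*g² + 2*r/(-2 + r) (H(g, r) = (g*g)*r + 2*r/(-2 + r) = g²*r + 2*r/(-2 + r) = r*g² + 2*r/(-2 + r))
3064689/((-5231037*1/(3162*H(-2, -11)))) = 3064689/((-5231037*(-(-2 - 11)/(34782*(2 + (-2)²*(-2 - 11)))))) = 3064689/((-5231037*13/(34782*(2 + 4*(-13))))) = 3064689/((-5231037*13/(34782*(2 - 52)))) = 3064689/((-5231037/((102*(-11*(-1/13)*(-50)))*31))) = 3064689/((-5231037/((102*(-550/13))*31))) = 3064689/((-5231037/((-56100/13*31)))) = 3064689/((-5231037/(-1739100/13))) = 3064689/((-5231037*(-13/1739100))) = 3064689/(22667827/579700) = 3064689*(579700/22667827) = 1776600213300/22667827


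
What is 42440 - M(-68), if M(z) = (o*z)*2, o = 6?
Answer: 43256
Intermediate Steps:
M(z) = 12*z (M(z) = (6*z)*2 = 12*z)
42440 - M(-68) = 42440 - 12*(-68) = 42440 - 1*(-816) = 42440 + 816 = 43256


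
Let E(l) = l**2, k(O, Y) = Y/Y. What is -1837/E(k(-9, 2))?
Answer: -1837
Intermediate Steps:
k(O, Y) = 1
-1837/E(k(-9, 2)) = -1837/(1**2) = -1837/1 = -1837*1 = -1837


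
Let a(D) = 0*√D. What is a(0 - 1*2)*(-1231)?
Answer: 0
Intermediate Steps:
a(D) = 0
a(0 - 1*2)*(-1231) = 0*(-1231) = 0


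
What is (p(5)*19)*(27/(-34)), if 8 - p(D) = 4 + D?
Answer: 513/34 ≈ 15.088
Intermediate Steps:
p(D) = 4 - D (p(D) = 8 - (4 + D) = 8 + (-4 - D) = 4 - D)
(p(5)*19)*(27/(-34)) = ((4 - 1*5)*19)*(27/(-34)) = ((4 - 5)*19)*(27*(-1/34)) = -1*19*(-27/34) = -19*(-27/34) = 513/34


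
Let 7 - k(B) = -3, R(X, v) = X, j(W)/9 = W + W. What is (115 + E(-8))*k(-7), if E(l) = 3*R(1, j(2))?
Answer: 1180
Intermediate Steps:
j(W) = 18*W (j(W) = 9*(W + W) = 9*(2*W) = 18*W)
k(B) = 10 (k(B) = 7 - 1*(-3) = 7 + 3 = 10)
E(l) = 3 (E(l) = 3*1 = 3)
(115 + E(-8))*k(-7) = (115 + 3)*10 = 118*10 = 1180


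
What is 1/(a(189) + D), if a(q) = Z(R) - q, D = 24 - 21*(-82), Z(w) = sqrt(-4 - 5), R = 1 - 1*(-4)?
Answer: 173/269362 - I/808086 ≈ 0.00064226 - 1.2375e-6*I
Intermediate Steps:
R = 5 (R = 1 + 4 = 5)
Z(w) = 3*I (Z(w) = sqrt(-9) = 3*I)
D = 1746 (D = 24 + 1722 = 1746)
a(q) = -q + 3*I (a(q) = 3*I - q = -q + 3*I)
1/(a(189) + D) = 1/((-1*189 + 3*I) + 1746) = 1/((-189 + 3*I) + 1746) = 1/(1557 + 3*I) = (1557 - 3*I)/2424258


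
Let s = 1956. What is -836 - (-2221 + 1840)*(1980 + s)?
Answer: 1498780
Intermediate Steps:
-836 - (-2221 + 1840)*(1980 + s) = -836 - (-2221 + 1840)*(1980 + 1956) = -836 - (-381)*3936 = -836 - 1*(-1499616) = -836 + 1499616 = 1498780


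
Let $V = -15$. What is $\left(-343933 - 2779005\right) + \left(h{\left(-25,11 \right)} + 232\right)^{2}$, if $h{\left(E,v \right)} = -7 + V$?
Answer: $-3078838$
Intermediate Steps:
$h{\left(E,v \right)} = -22$ ($h{\left(E,v \right)} = -7 - 15 = -22$)
$\left(-343933 - 2779005\right) + \left(h{\left(-25,11 \right)} + 232\right)^{2} = \left(-343933 - 2779005\right) + \left(-22 + 232\right)^{2} = -3122938 + 210^{2} = -3122938 + 44100 = -3078838$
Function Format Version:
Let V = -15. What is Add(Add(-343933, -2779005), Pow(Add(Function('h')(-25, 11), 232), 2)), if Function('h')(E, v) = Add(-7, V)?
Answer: -3078838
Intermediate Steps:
Function('h')(E, v) = -22 (Function('h')(E, v) = Add(-7, -15) = -22)
Add(Add(-343933, -2779005), Pow(Add(Function('h')(-25, 11), 232), 2)) = Add(Add(-343933, -2779005), Pow(Add(-22, 232), 2)) = Add(-3122938, Pow(210, 2)) = Add(-3122938, 44100) = -3078838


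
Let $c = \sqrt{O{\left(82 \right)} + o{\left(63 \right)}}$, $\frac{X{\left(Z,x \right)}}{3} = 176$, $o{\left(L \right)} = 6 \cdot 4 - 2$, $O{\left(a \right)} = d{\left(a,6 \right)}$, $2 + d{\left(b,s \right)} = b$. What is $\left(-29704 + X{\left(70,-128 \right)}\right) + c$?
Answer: $-29176 + \sqrt{102} \approx -29166.0$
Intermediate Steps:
$d{\left(b,s \right)} = -2 + b$
$O{\left(a \right)} = -2 + a$
$o{\left(L \right)} = 22$ ($o{\left(L \right)} = 24 - 2 = 22$)
$X{\left(Z,x \right)} = 528$ ($X{\left(Z,x \right)} = 3 \cdot 176 = 528$)
$c = \sqrt{102}$ ($c = \sqrt{\left(-2 + 82\right) + 22} = \sqrt{80 + 22} = \sqrt{102} \approx 10.1$)
$\left(-29704 + X{\left(70,-128 \right)}\right) + c = \left(-29704 + 528\right) + \sqrt{102} = -29176 + \sqrt{102}$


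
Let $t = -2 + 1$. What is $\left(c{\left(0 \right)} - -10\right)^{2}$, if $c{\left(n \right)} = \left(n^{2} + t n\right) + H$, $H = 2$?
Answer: $144$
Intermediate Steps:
$t = -1$
$c{\left(n \right)} = 2 + n^{2} - n$ ($c{\left(n \right)} = \left(n^{2} - n\right) + 2 = 2 + n^{2} - n$)
$\left(c{\left(0 \right)} - -10\right)^{2} = \left(\left(2 + 0^{2} - 0\right) - -10\right)^{2} = \left(\left(2 + 0 + 0\right) + 10\right)^{2} = \left(2 + 10\right)^{2} = 12^{2} = 144$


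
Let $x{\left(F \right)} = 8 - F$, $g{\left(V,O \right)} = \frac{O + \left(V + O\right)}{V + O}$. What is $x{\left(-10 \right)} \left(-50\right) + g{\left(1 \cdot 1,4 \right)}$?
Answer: $- \frac{4491}{5} \approx -898.2$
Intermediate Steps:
$g{\left(V,O \right)} = \frac{V + 2 O}{O + V}$ ($g{\left(V,O \right)} = \frac{O + \left(O + V\right)}{O + V} = \frac{V + 2 O}{O + V}$)
$x{\left(-10 \right)} \left(-50\right) + g{\left(1 \cdot 1,4 \right)} = \left(8 - -10\right) \left(-50\right) + \frac{1 \cdot 1 + 2 \cdot 4}{4 + 1 \cdot 1} = \left(8 + 10\right) \left(-50\right) + \frac{1 + 8}{4 + 1} = 18 \left(-50\right) + \frac{1}{5} \cdot 9 = -900 + \frac{1}{5} \cdot 9 = -900 + \frac{9}{5} = - \frac{4491}{5}$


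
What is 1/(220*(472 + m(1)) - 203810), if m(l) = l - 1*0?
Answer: -1/99750 ≈ -1.0025e-5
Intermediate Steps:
m(l) = l (m(l) = l + 0 = l)
1/(220*(472 + m(1)) - 203810) = 1/(220*(472 + 1) - 203810) = 1/(220*473 - 203810) = 1/(104060 - 203810) = 1/(-99750) = -1/99750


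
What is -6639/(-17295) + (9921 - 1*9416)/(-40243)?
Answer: 86146434/232000895 ≈ 0.37132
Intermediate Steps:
-6639/(-17295) + (9921 - 1*9416)/(-40243) = -6639*(-1/17295) + (9921 - 9416)*(-1/40243) = 2213/5765 + 505*(-1/40243) = 2213/5765 - 505/40243 = 86146434/232000895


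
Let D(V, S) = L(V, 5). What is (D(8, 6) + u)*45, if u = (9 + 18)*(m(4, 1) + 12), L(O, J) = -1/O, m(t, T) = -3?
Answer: 87435/8 ≈ 10929.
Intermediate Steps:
D(V, S) = -1/V
u = 243 (u = (9 + 18)*(-3 + 12) = 27*9 = 243)
(D(8, 6) + u)*45 = (-1/8 + 243)*45 = (-1*⅛ + 243)*45 = (-⅛ + 243)*45 = (1943/8)*45 = 87435/8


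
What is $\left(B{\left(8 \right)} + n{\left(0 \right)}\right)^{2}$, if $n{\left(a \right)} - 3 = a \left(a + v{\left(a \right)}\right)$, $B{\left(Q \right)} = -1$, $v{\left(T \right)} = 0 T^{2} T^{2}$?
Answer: $4$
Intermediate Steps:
$v{\left(T \right)} = 0$ ($v{\left(T \right)} = 0 T^{2} = 0$)
$n{\left(a \right)} = 3 + a^{2}$ ($n{\left(a \right)} = 3 + a \left(a + 0\right) = 3 + a a = 3 + a^{2}$)
$\left(B{\left(8 \right)} + n{\left(0 \right)}\right)^{2} = \left(-1 + \left(3 + 0^{2}\right)\right)^{2} = \left(-1 + \left(3 + 0\right)\right)^{2} = \left(-1 + 3\right)^{2} = 2^{2} = 4$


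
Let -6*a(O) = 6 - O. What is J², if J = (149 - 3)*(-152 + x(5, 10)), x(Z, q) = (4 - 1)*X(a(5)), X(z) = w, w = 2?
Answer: 454371856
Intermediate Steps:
a(O) = -1 + O/6 (a(O) = -(6 - O)/6 = -1 + O/6)
X(z) = 2
x(Z, q) = 6 (x(Z, q) = (4 - 1)*2 = 3*2 = 6)
J = -21316 (J = (149 - 3)*(-152 + 6) = 146*(-146) = -21316)
J² = (-21316)² = 454371856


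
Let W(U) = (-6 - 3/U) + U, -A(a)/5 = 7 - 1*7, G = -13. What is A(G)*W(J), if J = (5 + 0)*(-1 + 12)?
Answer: 0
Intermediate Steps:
A(a) = 0 (A(a) = -5*(7 - 1*7) = -5*(7 - 7) = -5*0 = 0)
J = 55 (J = 5*11 = 55)
W(U) = -6 + U - 3/U
A(G)*W(J) = 0*(-6 + 55 - 3/55) = 0*(2692/55) = 0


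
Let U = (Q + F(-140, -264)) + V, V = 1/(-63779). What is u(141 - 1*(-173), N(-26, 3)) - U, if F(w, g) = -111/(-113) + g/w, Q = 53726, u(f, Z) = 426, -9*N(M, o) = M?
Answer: -13445432309742/252245945 ≈ -53303.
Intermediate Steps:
N(M, o) = -M/9
F(w, g) = 111/113 + g/w (F(w, g) = -111*(-1/113) + g/w = 111/113 + g/w)
V = -1/63779 ≈ -1.5679e-5
U = 13552889082312/252245945 (U = (53726 + (111/113 - 264/(-140))) - 1/63779 = (53726 + (111/113 - 264*(-1/140))) - 1/63779 = (53726 + (111/113 + 66/35)) - 1/63779 = (53726 + 11343/3955) - 1/63779 = 212497673/3955 - 1/63779 = 13552889082312/252245945 ≈ 53729.)
u(141 - 1*(-173), N(-26, 3)) - U = 426 - 1*13552889082312/252245945 = 426 - 13552889082312/252245945 = -13445432309742/252245945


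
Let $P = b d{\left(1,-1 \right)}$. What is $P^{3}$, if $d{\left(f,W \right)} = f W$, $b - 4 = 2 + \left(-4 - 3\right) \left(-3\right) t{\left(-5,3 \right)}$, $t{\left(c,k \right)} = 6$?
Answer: $-2299968$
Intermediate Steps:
$b = 132$ ($b = 4 + \left(2 + \left(-4 - 3\right) \left(-3\right) 6\right) = 4 + \left(2 + \left(-7\right) \left(-3\right) 6\right) = 4 + \left(2 + 21 \cdot 6\right) = 4 + \left(2 + 126\right) = 4 + 128 = 132$)
$d{\left(f,W \right)} = W f$
$P = -132$ ($P = 132 \left(\left(-1\right) 1\right) = 132 \left(-1\right) = -132$)
$P^{3} = \left(-132\right)^{3} = -2299968$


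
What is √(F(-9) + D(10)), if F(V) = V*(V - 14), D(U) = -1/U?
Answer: √20690/10 ≈ 14.384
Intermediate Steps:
F(V) = V*(-14 + V)
√(F(-9) + D(10)) = √(-9*(-14 - 9) - 1/10) = √(-9*(-23) - 1*⅒) = √(207 - ⅒) = √(2069/10) = √20690/10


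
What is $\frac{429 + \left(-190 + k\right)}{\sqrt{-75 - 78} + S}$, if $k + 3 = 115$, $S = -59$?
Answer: $- \frac{20709}{3634} - \frac{1053 i \sqrt{17}}{3634} \approx -5.6987 - 1.1947 i$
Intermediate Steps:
$k = 112$ ($k = -3 + 115 = 112$)
$\frac{429 + \left(-190 + k\right)}{\sqrt{-75 - 78} + S} = \frac{429 + \left(-190 + 112\right)}{\sqrt{-75 - 78} - 59} = \frac{429 - 78}{\sqrt{-153} - 59} = \frac{351}{3 i \sqrt{17} - 59} = \frac{351}{-59 + 3 i \sqrt{17}}$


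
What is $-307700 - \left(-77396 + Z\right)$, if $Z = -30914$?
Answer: $-199390$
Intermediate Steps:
$-307700 - \left(-77396 + Z\right) = -307700 + \left(77396 - -30914\right) = -307700 + \left(77396 + 30914\right) = -307700 + 108310 = -199390$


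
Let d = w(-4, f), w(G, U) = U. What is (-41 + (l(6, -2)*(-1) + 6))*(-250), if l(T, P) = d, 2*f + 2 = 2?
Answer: 8750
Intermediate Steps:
f = 0 (f = -1 + (½)*2 = -1 + 1 = 0)
d = 0
l(T, P) = 0
(-41 + (l(6, -2)*(-1) + 6))*(-250) = (-41 + (0*(-1) + 6))*(-250) = (-41 + (0 + 6))*(-250) = (-41 + 6)*(-250) = -35*(-250) = 8750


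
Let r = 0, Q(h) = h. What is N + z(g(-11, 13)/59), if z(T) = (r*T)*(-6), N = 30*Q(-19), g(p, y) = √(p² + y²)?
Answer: -570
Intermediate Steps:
N = -570 (N = 30*(-19) = -570)
z(T) = 0 (z(T) = (0*T)*(-6) = 0*(-6) = 0)
N + z(g(-11, 13)/59) = -570 + 0 = -570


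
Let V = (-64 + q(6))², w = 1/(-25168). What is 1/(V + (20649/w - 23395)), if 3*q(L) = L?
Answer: -1/519713583 ≈ -1.9241e-9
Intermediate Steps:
q(L) = L/3
w = -1/25168 ≈ -3.9733e-5
V = 3844 (V = (-64 + (⅓)*6)² = (-64 + 2)² = (-62)² = 3844)
1/(V + (20649/w - 23395)) = 1/(3844 + (20649/(-1/25168) - 23395)) = 1/(3844 + (20649*(-25168) - 23395)) = 1/(3844 + (-519694032 - 23395)) = 1/(3844 - 519717427) = 1/(-519713583) = -1/519713583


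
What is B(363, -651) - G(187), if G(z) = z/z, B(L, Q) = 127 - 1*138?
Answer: -12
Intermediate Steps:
B(L, Q) = -11 (B(L, Q) = 127 - 138 = -11)
G(z) = 1
B(363, -651) - G(187) = -11 - 1*1 = -11 - 1 = -12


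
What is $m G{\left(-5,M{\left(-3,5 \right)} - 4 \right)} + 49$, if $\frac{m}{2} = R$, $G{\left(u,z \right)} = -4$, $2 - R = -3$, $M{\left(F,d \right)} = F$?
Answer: $9$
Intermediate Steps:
$R = 5$ ($R = 2 - -3 = 2 + 3 = 5$)
$m = 10$ ($m = 2 \cdot 5 = 10$)
$m G{\left(-5,M{\left(-3,5 \right)} - 4 \right)} + 49 = 10 \left(-4\right) + 49 = -40 + 49 = 9$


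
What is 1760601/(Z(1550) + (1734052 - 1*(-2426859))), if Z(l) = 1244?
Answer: 586867/1387385 ≈ 0.42300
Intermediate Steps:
1760601/(Z(1550) + (1734052 - 1*(-2426859))) = 1760601/(1244 + (1734052 - 1*(-2426859))) = 1760601/(1244 + (1734052 + 2426859)) = 1760601/(1244 + 4160911) = 1760601/4162155 = 1760601*(1/4162155) = 586867/1387385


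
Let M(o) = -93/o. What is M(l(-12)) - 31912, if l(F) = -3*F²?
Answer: -4595297/144 ≈ -31912.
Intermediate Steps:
M(l(-12)) - 31912 = -93/((-3*(-12)²)) - 31912 = -93/((-3*144)) - 31912 = -93/(-432) - 31912 = -93*(-1/432) - 31912 = 31/144 - 31912 = -4595297/144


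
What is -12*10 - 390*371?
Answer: -144810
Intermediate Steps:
-12*10 - 390*371 = -120 - 144690 = -144810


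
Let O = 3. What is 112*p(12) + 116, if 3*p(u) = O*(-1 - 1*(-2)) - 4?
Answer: 236/3 ≈ 78.667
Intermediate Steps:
p(u) = -1/3 (p(u) = (3*(-1 - 1*(-2)) - 4)/3 = (3*(-1 + 2) - 4)/3 = (3*1 - 4)/3 = (3 - 4)/3 = (1/3)*(-1) = -1/3)
112*p(12) + 116 = 112*(-1/3) + 116 = -112/3 + 116 = 236/3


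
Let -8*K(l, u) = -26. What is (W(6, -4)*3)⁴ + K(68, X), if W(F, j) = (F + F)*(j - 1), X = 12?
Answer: 4199040013/4 ≈ 1.0498e+9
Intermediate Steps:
K(l, u) = 13/4 (K(l, u) = -⅛*(-26) = 13/4)
W(F, j) = 2*F*(-1 + j) (W(F, j) = (2*F)*(-1 + j) = 2*F*(-1 + j))
(W(6, -4)*3)⁴ + K(68, X) = ((2*6*(-1 - 4))*3)⁴ + 13/4 = ((2*6*(-5))*3)⁴ + 13/4 = (-60*3)⁴ + 13/4 = (-180)⁴ + 13/4 = 1049760000 + 13/4 = 4199040013/4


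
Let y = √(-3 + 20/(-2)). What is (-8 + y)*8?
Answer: -64 + 8*I*√13 ≈ -64.0 + 28.844*I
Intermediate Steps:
y = I*√13 (y = √(-3 + 20*(-½)) = √(-3 - 10) = √(-13) = I*√13 ≈ 3.6056*I)
(-8 + y)*8 = (-8 + I*√13)*8 = -64 + 8*I*√13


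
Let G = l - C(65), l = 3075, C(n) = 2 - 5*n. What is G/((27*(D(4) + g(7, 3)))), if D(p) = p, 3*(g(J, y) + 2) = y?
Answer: 3398/81 ≈ 41.951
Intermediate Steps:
g(J, y) = -2 + y/3
G = 3398 (G = 3075 - (2 - 5*65) = 3075 - (2 - 325) = 3075 - 1*(-323) = 3075 + 323 = 3398)
G/((27*(D(4) + g(7, 3)))) = 3398/((27*(4 + (-2 + (⅓)*3)))) = 3398/((27*(4 + (-2 + 1)))) = 3398/((27*(4 - 1))) = 3398/((27*3)) = 3398/81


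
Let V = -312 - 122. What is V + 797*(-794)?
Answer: -633252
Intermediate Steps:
V = -434
V + 797*(-794) = -434 + 797*(-794) = -434 - 632818 = -633252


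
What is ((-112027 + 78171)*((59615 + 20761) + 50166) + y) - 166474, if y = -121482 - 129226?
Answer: -4420047134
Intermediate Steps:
y = -250708
((-112027 + 78171)*((59615 + 20761) + 50166) + y) - 166474 = ((-112027 + 78171)*((59615 + 20761) + 50166) - 250708) - 166474 = (-33856*(80376 + 50166) - 250708) - 166474 = (-33856*130542 - 250708) - 166474 = (-4419629952 - 250708) - 166474 = -4419880660 - 166474 = -4420047134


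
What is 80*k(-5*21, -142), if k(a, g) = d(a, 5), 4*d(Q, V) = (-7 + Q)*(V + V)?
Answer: -22400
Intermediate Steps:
d(Q, V) = V*(-7 + Q)/2 (d(Q, V) = ((-7 + Q)*(V + V))/4 = ((-7 + Q)*(2*V))/4 = (2*V*(-7 + Q))/4 = V*(-7 + Q)/2)
k(a, g) = -35/2 + 5*a/2 (k(a, g) = (½)*5*(-7 + a) = -35/2 + 5*a/2)
80*k(-5*21, -142) = 80*(-35/2 + 5*(-5*21)/2) = 80*(-35/2 + (5/2)*(-105)) = 80*(-35/2 - 525/2) = 80*(-280) = -22400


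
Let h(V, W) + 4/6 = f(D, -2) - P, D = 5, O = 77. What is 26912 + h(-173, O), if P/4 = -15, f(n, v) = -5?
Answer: 80899/3 ≈ 26966.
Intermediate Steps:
P = -60 (P = 4*(-15) = -60)
h(V, W) = 163/3 (h(V, W) = -⅔ + (-5 - 1*(-60)) = -⅔ + (-5 + 60) = -⅔ + 55 = 163/3)
26912 + h(-173, O) = 26912 + 163/3 = 80899/3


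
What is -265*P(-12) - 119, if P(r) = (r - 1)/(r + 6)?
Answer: -4159/6 ≈ -693.17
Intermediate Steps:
P(r) = (-1 + r)/(6 + r)
-265*P(-12) - 119 = -265*(-1 - 12)/(6 - 12) - 119 = -265*(-13)/(-6) - 119 = -(-265)*(-13)/6 - 119 = -265*13/6 - 119 = -3445/6 - 119 = -4159/6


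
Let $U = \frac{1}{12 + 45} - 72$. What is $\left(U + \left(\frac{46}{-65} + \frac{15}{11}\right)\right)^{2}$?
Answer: $\frac{8450137375744}{1660970025} \approx 5087.5$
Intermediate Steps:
$U = - \frac{4103}{57}$ ($U = \frac{1}{57} - 72 = - \frac{4103}{57} \approx -71.982$)
$\left(U + \left(\frac{46}{-65} + \frac{15}{11}\right)\right)^{2} = \left(- \frac{4103}{57} + \left(\frac{46}{-65} + \frac{15}{11}\right)\right)^{2} = \left(- \frac{4103}{57} + \left(46 \left(- \frac{1}{65}\right) + 15 \cdot \frac{1}{11}\right)\right)^{2} = \left(- \frac{4103}{57} + \left(- \frac{46}{65} + \frac{15}{11}\right)\right)^{2} = \left(- \frac{4103}{57} + \frac{469}{715}\right)^{2} = \left(- \frac{2906912}{40755}\right)^{2} = \frac{8450137375744}{1660970025}$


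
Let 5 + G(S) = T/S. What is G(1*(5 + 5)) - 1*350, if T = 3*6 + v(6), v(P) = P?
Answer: -1763/5 ≈ -352.60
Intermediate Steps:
T = 24 (T = 3*6 + 6 = 18 + 6 = 24)
G(S) = -5 + 24/S
G(1*(5 + 5)) - 1*350 = (-5 + 24/((1*(5 + 5)))) - 1*350 = (-5 + 24/((1*10))) - 350 = (-5 + 24/10) - 350 = (-5 + 24*(⅒)) - 350 = (-5 + 12/5) - 350 = -13/5 - 350 = -1763/5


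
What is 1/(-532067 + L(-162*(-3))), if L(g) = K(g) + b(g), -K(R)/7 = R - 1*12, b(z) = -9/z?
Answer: -54/28910791 ≈ -1.8678e-6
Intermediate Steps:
K(R) = 84 - 7*R (K(R) = -7*(R - 1*12) = -7*(R - 12) = -7*(-12 + R) = 84 - 7*R)
L(g) = 84 - 9/g - 7*g (L(g) = (84 - 7*g) - 9/g = 84 - 9/g - 7*g)
1/(-532067 + L(-162*(-3))) = 1/(-532067 + (84 - 9/((-162*(-3))) - (-1134)*(-3))) = 1/(-532067 + (84 - 9/486 - 7*486)) = 1/(-532067 + (84 - 9*1/486 - 3402)) = 1/(-532067 + (84 - 1/54 - 3402)) = 1/(-532067 - 179173/54) = 1/(-28910791/54) = -54/28910791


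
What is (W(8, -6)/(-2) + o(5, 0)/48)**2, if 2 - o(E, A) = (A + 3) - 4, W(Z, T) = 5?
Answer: 1521/256 ≈ 5.9414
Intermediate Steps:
o(E, A) = 3 - A (o(E, A) = 2 - ((A + 3) - 4) = 2 - ((3 + A) - 4) = 2 - (-1 + A) = 2 + (1 - A) = 3 - A)
(W(8, -6)/(-2) + o(5, 0)/48)**2 = (5/(-2) + (3 - 1*0)/48)**2 = (5*(-1/2) + (3 + 0)*(1/48))**2 = (-5/2 + 3*(1/48))**2 = (-5/2 + 1/16)**2 = (-39/16)**2 = 1521/256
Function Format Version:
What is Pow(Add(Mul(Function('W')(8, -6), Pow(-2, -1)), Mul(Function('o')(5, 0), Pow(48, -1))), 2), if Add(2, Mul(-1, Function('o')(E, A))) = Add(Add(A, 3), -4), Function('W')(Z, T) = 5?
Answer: Rational(1521, 256) ≈ 5.9414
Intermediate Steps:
Function('o')(E, A) = Add(3, Mul(-1, A)) (Function('o')(E, A) = Add(2, Mul(-1, Add(Add(A, 3), -4))) = Add(2, Mul(-1, Add(Add(3, A), -4))) = Add(2, Mul(-1, Add(-1, A))) = Add(2, Add(1, Mul(-1, A))) = Add(3, Mul(-1, A)))
Pow(Add(Mul(Function('W')(8, -6), Pow(-2, -1)), Mul(Function('o')(5, 0), Pow(48, -1))), 2) = Pow(Add(Mul(5, Pow(-2, -1)), Mul(Add(3, Mul(-1, 0)), Pow(48, -1))), 2) = Pow(Add(Mul(5, Rational(-1, 2)), Mul(Add(3, 0), Rational(1, 48))), 2) = Pow(Add(Rational(-5, 2), Mul(3, Rational(1, 48))), 2) = Pow(Add(Rational(-5, 2), Rational(1, 16)), 2) = Pow(Rational(-39, 16), 2) = Rational(1521, 256)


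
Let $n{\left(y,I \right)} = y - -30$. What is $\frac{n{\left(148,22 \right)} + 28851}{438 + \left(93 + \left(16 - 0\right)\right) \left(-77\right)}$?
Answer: $- \frac{29029}{7955} \approx -3.6492$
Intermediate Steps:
$n{\left(y,I \right)} = 30 + y$ ($n{\left(y,I \right)} = y + 30 = 30 + y$)
$\frac{n{\left(148,22 \right)} + 28851}{438 + \left(93 + \left(16 - 0\right)\right) \left(-77\right)} = \frac{\left(30 + 148\right) + 28851}{438 + \left(93 + \left(16 - 0\right)\right) \left(-77\right)} = \frac{178 + 28851}{438 + \left(93 + \left(16 + 0\right)\right) \left(-77\right)} = \frac{29029}{438 + \left(93 + 16\right) \left(-77\right)} = \frac{29029}{438 + 109 \left(-77\right)} = \frac{29029}{438 - 8393} = \frac{29029}{-7955} = 29029 \left(- \frac{1}{7955}\right) = - \frac{29029}{7955}$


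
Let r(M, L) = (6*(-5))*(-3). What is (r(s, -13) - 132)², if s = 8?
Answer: 1764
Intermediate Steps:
r(M, L) = 90 (r(M, L) = -30*(-3) = 90)
(r(s, -13) - 132)² = (90 - 132)² = (-42)² = 1764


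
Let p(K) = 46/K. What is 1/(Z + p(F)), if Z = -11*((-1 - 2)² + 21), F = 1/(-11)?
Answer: -1/836 ≈ -0.0011962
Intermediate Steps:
F = -1/11 ≈ -0.090909
Z = -330 (Z = -11*((-3)² + 21) = -11*(9 + 21) = -11*30 = -330)
1/(Z + p(F)) = 1/(-330 + 46/(-1/11)) = 1/(-330 + 46*(-11)) = 1/(-330 - 506) = 1/(-836) = -1/836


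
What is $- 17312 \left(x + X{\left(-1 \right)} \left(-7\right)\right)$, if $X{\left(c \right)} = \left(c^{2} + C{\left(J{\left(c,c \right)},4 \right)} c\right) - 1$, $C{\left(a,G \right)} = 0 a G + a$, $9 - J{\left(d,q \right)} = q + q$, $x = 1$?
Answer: $-1350336$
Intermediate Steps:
$J{\left(d,q \right)} = 9 - 2 q$ ($J{\left(d,q \right)} = 9 - \left(q + q\right) = 9 - 2 q$)
$C{\left(a,G \right)} = a$ ($C{\left(a,G \right)} = 0 G + a = 0 + a = a$)
$X{\left(c \right)} = -1 + c^{2} + c \left(9 - 2 c\right)$ ($X{\left(c \right)} = \left(c^{2} + \left(9 - 2 c\right) c\right) - 1 = \left(c^{2} + c \left(9 - 2 c\right)\right) - 1 = -1 + c^{2} + c \left(9 - 2 c\right)$)
$- 17312 \left(x + X{\left(-1 \right)} \left(-7\right)\right) = - 17312 \left(1 + \left(-1 - \left(-1\right)^{2} + 9 \left(-1\right)\right) \left(-7\right)\right) = - 17312 \left(1 + \left(-1 - 1 - 9\right) \left(-7\right)\right) = - 17312 \left(1 - -77\right) = - 17312 \left(1 + 77\right) = \left(-17312\right) 78 = -1350336$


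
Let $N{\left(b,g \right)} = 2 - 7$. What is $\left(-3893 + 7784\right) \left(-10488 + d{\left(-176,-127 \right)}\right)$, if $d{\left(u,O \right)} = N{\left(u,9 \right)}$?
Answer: $-40828263$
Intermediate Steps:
$N{\left(b,g \right)} = -5$ ($N{\left(b,g \right)} = 2 - 7 = -5$)
$d{\left(u,O \right)} = -5$
$\left(-3893 + 7784\right) \left(-10488 + d{\left(-176,-127 \right)}\right) = \left(-3893 + 7784\right) \left(-10488 - 5\right) = 3891 \left(-10493\right) = -40828263$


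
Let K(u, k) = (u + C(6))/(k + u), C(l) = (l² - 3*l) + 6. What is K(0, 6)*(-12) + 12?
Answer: -36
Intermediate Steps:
C(l) = 6 + l² - 3*l
K(u, k) = (24 + u)/(k + u) (K(u, k) = (u + (6 + 6² - 3*6))/(k + u) = (u + (6 + 36 - 18))/(k + u) = (u + 24)/(k + u) = (24 + u)/(k + u))
K(0, 6)*(-12) + 12 = ((24 + 0)/(6 + 0))*(-12) + 12 = (24/6)*(-12) + 12 = ((⅙)*24)*(-12) + 12 = 4*(-12) + 12 = -48 + 12 = -36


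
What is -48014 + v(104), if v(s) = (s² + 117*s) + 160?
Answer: -24870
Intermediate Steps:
v(s) = 160 + s² + 117*s
-48014 + v(104) = -48014 + (160 + 104² + 117*104) = -48014 + (160 + 10816 + 12168) = -48014 + 23144 = -24870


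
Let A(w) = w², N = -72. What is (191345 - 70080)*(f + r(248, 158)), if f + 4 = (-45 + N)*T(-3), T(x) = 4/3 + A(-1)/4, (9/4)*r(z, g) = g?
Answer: -519620525/36 ≈ -1.4434e+7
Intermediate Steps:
r(z, g) = 4*g/9
T(x) = 19/12 (T(x) = 4/3 + (-1)²/4 = 4*(⅓) + 1*(¼) = 4/3 + ¼ = 19/12)
f = -757/4 (f = -4 + (-45 - 72)*(19/12) = -4 - 117*19/12 = -4 - 741/4 = -757/4 ≈ -189.25)
(191345 - 70080)*(f + r(248, 158)) = (191345 - 70080)*(-757/4 + (4/9)*158) = 121265*(-757/4 + 632/9) = 121265*(-4285/36) = -519620525/36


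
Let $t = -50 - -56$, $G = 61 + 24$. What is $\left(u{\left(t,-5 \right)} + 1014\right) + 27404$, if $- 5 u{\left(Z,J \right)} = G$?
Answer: $28401$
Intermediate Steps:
$G = 85$
$t = 6$ ($t = -50 + 56 = 6$)
$u{\left(Z,J \right)} = -17$ ($u{\left(Z,J \right)} = \left(- \frac{1}{5}\right) 85 = -17$)
$\left(u{\left(t,-5 \right)} + 1014\right) + 27404 = \left(-17 + 1014\right) + 27404 = 997 + 27404 = 28401$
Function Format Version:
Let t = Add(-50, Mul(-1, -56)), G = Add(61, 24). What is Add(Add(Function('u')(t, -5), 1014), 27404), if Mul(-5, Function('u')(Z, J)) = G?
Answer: 28401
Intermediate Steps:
G = 85
t = 6 (t = Add(-50, 56) = 6)
Function('u')(Z, J) = -17 (Function('u')(Z, J) = Mul(Rational(-1, 5), 85) = -17)
Add(Add(Function('u')(t, -5), 1014), 27404) = Add(Add(-17, 1014), 27404) = Add(997, 27404) = 28401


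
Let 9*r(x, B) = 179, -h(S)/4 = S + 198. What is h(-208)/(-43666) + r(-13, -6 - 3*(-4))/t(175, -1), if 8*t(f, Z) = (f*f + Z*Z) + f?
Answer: 25720676/6052304097 ≈ 0.0042497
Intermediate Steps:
h(S) = -792 - 4*S (h(S) = -4*(S + 198) = -4*(198 + S) = -792 - 4*S)
t(f, Z) = f/8 + Z²/8 + f²/8 (t(f, Z) = ((f*f + Z*Z) + f)/8 = ((f² + Z²) + f)/8 = ((Z² + f²) + f)/8 = (f + Z² + f²)/8 = f/8 + Z²/8 + f²/8)
r(x, B) = 179/9 (r(x, B) = (⅑)*179 = 179/9)
h(-208)/(-43666) + r(-13, -6 - 3*(-4))/t(175, -1) = (-792 - 4*(-208))/(-43666) + 179/(9*((⅛)*175 + (⅛)*(-1)² + (⅛)*175²)) = (-792 + 832)*(-1/43666) + 179/(9*(175/8 + (⅛)*1 + (⅛)*30625)) = 40*(-1/43666) + 179/(9*(175/8 + ⅛ + 30625/8)) = -20/21833 + 179/(9*(30801/8)) = -20/21833 + (179/9)*(8/30801) = -20/21833 + 1432/277209 = 25720676/6052304097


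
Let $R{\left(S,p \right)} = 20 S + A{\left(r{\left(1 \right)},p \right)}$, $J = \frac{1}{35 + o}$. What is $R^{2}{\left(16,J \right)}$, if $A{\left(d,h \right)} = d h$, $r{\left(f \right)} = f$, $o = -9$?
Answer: $\frac{69239041}{676} \approx 1.0242 \cdot 10^{5}$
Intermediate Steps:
$J = \frac{1}{26}$ ($J = \frac{1}{35 - 9} = \frac{1}{26} \approx 0.038462$)
$R{\left(S,p \right)} = p + 20 S$ ($R{\left(S,p \right)} = 20 S + 1 p = 20 S + p = p + 20 S$)
$R^{2}{\left(16,J \right)} = \left(\frac{1}{26} + 20 \cdot 16\right)^{2} = \left(\frac{1}{26} + 320\right)^{2} = \left(\frac{8321}{26}\right)^{2} = \frac{69239041}{676}$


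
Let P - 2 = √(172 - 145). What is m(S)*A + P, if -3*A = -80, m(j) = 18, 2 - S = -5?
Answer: 482 + 3*√3 ≈ 487.20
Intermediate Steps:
S = 7 (S = 2 - 1*(-5) = 2 + 5 = 7)
A = 80/3 (A = -⅓*(-80) = 80/3 ≈ 26.667)
P = 2 + 3*√3 (P = 2 + √(172 - 145) = 2 + √27 = 2 + 3*√3 ≈ 7.1962)
m(S)*A + P = 18*(80/3) + (2 + 3*√3) = 480 + (2 + 3*√3) = 482 + 3*√3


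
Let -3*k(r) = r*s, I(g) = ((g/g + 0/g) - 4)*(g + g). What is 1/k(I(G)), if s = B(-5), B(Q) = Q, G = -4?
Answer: 1/40 ≈ 0.025000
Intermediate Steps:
s = -5
I(g) = -6*g (I(g) = ((1 + 0) - 4)*(2*g) = (1 - 4)*(2*g) = -6*g)
k(r) = 5*r/3 (k(r) = -r*(-5)/3 = -(-5)*r/3 = 5*r/3)
1/k(I(G)) = 1/(5*(-6*(-4))/3) = 1/((5/3)*24) = 1/40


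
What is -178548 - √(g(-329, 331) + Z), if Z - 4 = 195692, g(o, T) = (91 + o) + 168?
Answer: -178548 - √195626 ≈ -1.7899e+5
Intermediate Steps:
g(o, T) = 259 + o
Z = 195696 (Z = 4 + 195692 = 195696)
-178548 - √(g(-329, 331) + Z) = -178548 - √((259 - 329) + 195696) = -178548 - √(-70 + 195696) = -178548 - √195626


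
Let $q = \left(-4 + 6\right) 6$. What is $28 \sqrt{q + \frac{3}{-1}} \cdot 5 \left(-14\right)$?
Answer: $-5880$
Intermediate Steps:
$q = 12$ ($q = 2 \cdot 6 = 12$)
$28 \sqrt{q + \frac{3}{-1}} \cdot 5 \left(-14\right) = 28 \sqrt{12 + \frac{3}{-1}} \cdot 5 \left(-14\right) = 28 \sqrt{12 + 3 \left(-1\right)} 5 \left(-14\right) = 28 \sqrt{12 - 3} \cdot 5 \left(-14\right) = 28 \sqrt{9} \cdot 5 \left(-14\right) = 28 \cdot 3 \cdot 5 \left(-14\right) = 28 \cdot 15 \left(-14\right) = 420 \left(-14\right) = -5880$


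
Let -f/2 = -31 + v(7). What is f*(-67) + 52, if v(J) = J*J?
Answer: 2464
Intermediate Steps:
v(J) = J**2
f = -36 (f = -2*(-31 + 7**2) = -2*(-31 + 49) = -2*18 = -36)
f*(-67) + 52 = -36*(-67) + 52 = 2412 + 52 = 2464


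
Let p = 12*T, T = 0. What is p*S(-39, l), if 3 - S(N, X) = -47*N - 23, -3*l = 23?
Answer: 0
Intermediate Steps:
l = -23/3 (l = -⅓*23 = -23/3 ≈ -7.6667)
S(N, X) = 26 + 47*N (S(N, X) = 3 - (-47*N - 23) = 3 - (-23 - 47*N) = 3 + (23 + 47*N) = 26 + 47*N)
p = 0 (p = 12*0 = 0)
p*S(-39, l) = 0*(26 + 47*(-39)) = 0*(26 - 1833) = 0*(-1807) = 0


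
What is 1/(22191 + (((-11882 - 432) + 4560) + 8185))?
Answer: 1/22622 ≈ 4.4205e-5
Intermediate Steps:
1/(22191 + (((-11882 - 432) + 4560) + 8185)) = 1/(22191 + ((-12314 + 4560) + 8185)) = 1/(22191 + (-7754 + 8185)) = 1/(22191 + 431) = 1/22622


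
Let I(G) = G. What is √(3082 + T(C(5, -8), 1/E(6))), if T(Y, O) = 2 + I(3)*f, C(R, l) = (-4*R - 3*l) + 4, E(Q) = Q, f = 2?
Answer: √3090 ≈ 55.588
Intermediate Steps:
C(R, l) = 4 - 4*R - 3*l
T(Y, O) = 8 (T(Y, O) = 2 + 3*2 = 2 + 6 = 8)
√(3082 + T(C(5, -8), 1/E(6))) = √(3082 + 8) = √3090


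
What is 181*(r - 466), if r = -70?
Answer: -97016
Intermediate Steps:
181*(r - 466) = 181*(-70 - 466) = 181*(-536) = -97016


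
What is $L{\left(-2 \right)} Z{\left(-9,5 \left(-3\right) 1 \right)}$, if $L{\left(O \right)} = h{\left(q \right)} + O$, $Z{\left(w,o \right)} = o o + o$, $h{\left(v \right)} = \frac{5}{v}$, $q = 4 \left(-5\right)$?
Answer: $- \frac{945}{2} \approx -472.5$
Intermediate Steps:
$q = -20$
$Z{\left(w,o \right)} = o + o^{2}$ ($Z{\left(w,o \right)} = o^{2} + o = o + o^{2}$)
$L{\left(O \right)} = - \frac{1}{4} + O$ ($L{\left(O \right)} = \frac{5}{-20} + O = 5 \left(- \frac{1}{20}\right) + O = - \frac{1}{4} + O$)
$L{\left(-2 \right)} Z{\left(-9,5 \left(-3\right) 1 \right)} = \left(- \frac{1}{4} - 2\right) 5 \left(-3\right) 1 \left(1 + 5 \left(-3\right) 1\right) = - \frac{9 \left(-15\right) 1 \left(1 - 15\right)}{4} = - \frac{9 \left(- 15 \left(1 - 15\right)\right)}{4} = - \frac{9 \left(\left(-15\right) \left(-14\right)\right)}{4} = \left(- \frac{9}{4}\right) 210 = - \frac{945}{2}$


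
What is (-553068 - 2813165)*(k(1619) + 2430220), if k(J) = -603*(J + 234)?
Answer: -4419396022613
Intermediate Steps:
k(J) = -141102 - 603*J (k(J) = -603*(234 + J) = -141102 - 603*J)
(-553068 - 2813165)*(k(1619) + 2430220) = (-553068 - 2813165)*((-141102 - 603*1619) + 2430220) = -3366233*((-141102 - 976257) + 2430220) = -3366233*(-1117359 + 2430220) = -3366233*1312861 = -4419396022613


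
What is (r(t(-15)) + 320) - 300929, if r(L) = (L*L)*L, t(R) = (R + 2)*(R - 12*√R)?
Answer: -206434134 - 39150540*I*√15 ≈ -2.0643e+8 - 1.5163e+8*I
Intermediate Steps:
t(R) = (2 + R)*(R - 12*√R)
r(L) = L³ (r(L) = L²*L = L³)
(r(t(-15)) + 320) - 300929 = (((-15)² - 24*I*√15 - (-180)*I*√15 + 2*(-15))³ + 320) - 300929 = ((225 - 24*I*√15 - (-180)*I*√15 - 30)³ + 320) - 300929 = ((225 - 24*I*√15 + 180*I*√15 - 30)³ + 320) - 300929 = ((195 + 156*I*√15)³ + 320) - 300929 = (320 + (195 + 156*I*√15)³) - 300929 = -300609 + (195 + 156*I*√15)³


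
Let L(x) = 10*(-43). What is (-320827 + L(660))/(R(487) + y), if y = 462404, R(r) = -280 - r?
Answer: -321257/461637 ≈ -0.69591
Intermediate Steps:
L(x) = -430
(-320827 + L(660))/(R(487) + y) = (-320827 - 430)/((-280 - 1*487) + 462404) = -321257/((-280 - 487) + 462404) = -321257/(-767 + 462404) = -321257/461637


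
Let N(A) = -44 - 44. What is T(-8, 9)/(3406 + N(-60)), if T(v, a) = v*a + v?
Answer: -40/1659 ≈ -0.024111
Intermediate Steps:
N(A) = -88
T(v, a) = v + a*v (T(v, a) = a*v + v = v + a*v)
T(-8, 9)/(3406 + N(-60)) = (-8*(1 + 9))/(3406 - 88) = (-8*10)/3318 = (1/3318)*(-80) = -40/1659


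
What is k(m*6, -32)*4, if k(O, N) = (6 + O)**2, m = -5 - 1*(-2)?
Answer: 576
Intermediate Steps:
m = -3 (m = -5 + 2 = -3)
k(m*6, -32)*4 = (6 - 3*6)**2*4 = (6 - 18)**2*4 = (-12)**2*4 = 144*4 = 576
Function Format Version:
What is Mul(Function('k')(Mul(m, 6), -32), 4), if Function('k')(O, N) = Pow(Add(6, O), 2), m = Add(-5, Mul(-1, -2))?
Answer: 576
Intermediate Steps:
m = -3 (m = Add(-5, 2) = -3)
Mul(Function('k')(Mul(m, 6), -32), 4) = Mul(Pow(Add(6, Mul(-3, 6)), 2), 4) = Mul(Pow(Add(6, -18), 2), 4) = Mul(Pow(-12, 2), 4) = Mul(144, 4) = 576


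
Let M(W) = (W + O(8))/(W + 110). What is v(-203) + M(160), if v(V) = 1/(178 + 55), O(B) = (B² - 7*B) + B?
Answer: 20639/31455 ≈ 0.65614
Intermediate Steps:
O(B) = B² - 6*B
v(V) = 1/233
M(W) = (16 + W)/(110 + W) (M(W) = (W + 8*(-6 + 8))/(W + 110) = (W + 8*2)/(110 + W) = (W + 16)/(110 + W) = (16 + W)/(110 + W))
v(-203) + M(160) = 1/233 + (16 + 160)/(110 + 160) = 1/233 + 176/270 = 1/233 + (1/270)*176 = 1/233 + 88/135 = 20639/31455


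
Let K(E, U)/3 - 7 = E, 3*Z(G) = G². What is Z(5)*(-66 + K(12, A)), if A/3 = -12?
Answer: -75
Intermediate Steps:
A = -36 (A = 3*(-12) = -36)
Z(G) = G²/3
K(E, U) = 21 + 3*E
Z(5)*(-66 + K(12, A)) = ((⅓)*5²)*(-66 + (21 + 3*12)) = ((⅓)*25)*(-66 + (21 + 36)) = 25*(-66 + 57)/3 = (25/3)*(-9) = -75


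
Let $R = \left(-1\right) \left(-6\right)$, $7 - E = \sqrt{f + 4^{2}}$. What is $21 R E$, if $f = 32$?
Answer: $882 - 504 \sqrt{3} \approx 9.0464$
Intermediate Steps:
$E = 7 - 4 \sqrt{3}$ ($E = 7 - \sqrt{32 + 4^{2}} = 7 - \sqrt{32 + 16} = 7 - \sqrt{48} = 7 - 4 \sqrt{3} \approx 0.071797$)
$R = 6$
$21 R E = 21 \cdot 6 \left(7 - 4 \sqrt{3}\right) = 126 \left(7 - 4 \sqrt{3}\right) = 882 - 504 \sqrt{3}$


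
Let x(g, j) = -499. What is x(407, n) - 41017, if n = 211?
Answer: -41516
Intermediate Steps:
x(407, n) - 41017 = -499 - 41017 = -41516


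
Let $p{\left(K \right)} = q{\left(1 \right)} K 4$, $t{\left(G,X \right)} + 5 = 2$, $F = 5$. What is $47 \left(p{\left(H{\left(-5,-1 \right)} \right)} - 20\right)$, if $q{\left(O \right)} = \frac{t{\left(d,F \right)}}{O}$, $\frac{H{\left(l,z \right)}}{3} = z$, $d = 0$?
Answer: $752$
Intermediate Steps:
$H{\left(l,z \right)} = 3 z$
$t{\left(G,X \right)} = -3$ ($t{\left(G,X \right)} = -5 + 2 = -3$)
$q{\left(O \right)} = - \frac{3}{O}$
$p{\left(K \right)} = - 12 K$ ($p{\left(K \right)} = - \frac{3}{1} K 4 = \left(-3\right) 1 K 4 = - 3 K 4 = - 12 K$)
$47 \left(p{\left(H{\left(-5,-1 \right)} \right)} - 20\right) = 47 \left(- 12 \cdot 3 \left(-1\right) - 20\right) = 47 \left(\left(-12\right) \left(-3\right) - 20\right) = 47 \left(36 - 20\right) = 47 \cdot 16 = 752$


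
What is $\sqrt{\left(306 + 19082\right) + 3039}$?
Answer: $\sqrt{22427} \approx 149.76$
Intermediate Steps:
$\sqrt{\left(306 + 19082\right) + 3039} = \sqrt{19388 + 3039} = \sqrt{22427}$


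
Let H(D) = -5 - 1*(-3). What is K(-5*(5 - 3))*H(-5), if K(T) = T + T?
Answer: 40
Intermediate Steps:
H(D) = -2 (H(D) = -5 + 3 = -2)
K(T) = 2*T
K(-5*(5 - 3))*H(-5) = (2*(-5*(5 - 3)))*(-2) = (2*(-5*2))*(-2) = (2*(-10))*(-2) = -20*(-2) = 40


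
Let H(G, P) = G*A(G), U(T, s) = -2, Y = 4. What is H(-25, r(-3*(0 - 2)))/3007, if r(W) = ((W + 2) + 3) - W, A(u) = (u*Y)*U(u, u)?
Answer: -5000/3007 ≈ -1.6628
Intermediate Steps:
A(u) = -8*u (A(u) = (u*4)*(-2) = (4*u)*(-2) = -8*u)
r(W) = 5 (r(W) = ((2 + W) + 3) - W = (5 + W) - W = 5)
H(G, P) = -8*G**2 (H(G, P) = G*(-8*G) = -8*G**2)
H(-25, r(-3*(0 - 2)))/3007 = -8*(-25)**2/3007 = -8*625*(1/3007) = -5000*1/3007 = -5000/3007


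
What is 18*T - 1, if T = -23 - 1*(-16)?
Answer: -127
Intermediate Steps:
T = -7 (T = -23 + 16 = -7)
18*T - 1 = 18*(-7) - 1 = -126 - 1 = -127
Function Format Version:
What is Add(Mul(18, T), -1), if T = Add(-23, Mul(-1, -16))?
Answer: -127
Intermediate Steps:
T = -7 (T = Add(-23, 16) = -7)
Add(Mul(18, T), -1) = Add(Mul(18, -7), -1) = Add(-126, -1) = -127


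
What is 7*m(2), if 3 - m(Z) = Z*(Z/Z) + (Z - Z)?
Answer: 7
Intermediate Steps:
m(Z) = 3 - Z (m(Z) = 3 - (Z*(Z/Z) + (Z - Z)) = 3 - (Z*1 + 0) = 3 - (Z + 0) = 3 - Z)
7*m(2) = 7*(3 - 1*2) = 7*(3 - 2) = 7*1 = 7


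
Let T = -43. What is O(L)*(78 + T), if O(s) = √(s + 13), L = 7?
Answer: 70*√5 ≈ 156.52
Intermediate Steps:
O(s) = √(13 + s)
O(L)*(78 + T) = √(13 + 7)*(78 - 43) = √20*35 = (2*√5)*35 = 70*√5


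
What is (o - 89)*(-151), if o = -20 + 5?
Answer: 15704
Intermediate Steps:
o = -15
(o - 89)*(-151) = (-15 - 89)*(-151) = -104*(-151) = 15704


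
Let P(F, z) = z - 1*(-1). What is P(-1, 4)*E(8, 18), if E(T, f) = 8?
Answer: 40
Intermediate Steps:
P(F, z) = 1 + z (P(F, z) = z + 1 = 1 + z)
P(-1, 4)*E(8, 18) = (1 + 4)*8 = 5*8 = 40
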